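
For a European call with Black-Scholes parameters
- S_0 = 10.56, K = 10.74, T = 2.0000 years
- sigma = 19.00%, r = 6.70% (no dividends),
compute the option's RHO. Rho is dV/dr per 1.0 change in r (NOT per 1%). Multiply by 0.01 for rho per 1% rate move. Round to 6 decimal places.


d1 = 0.5701446234; d2 = 0.3014440466
phi(d1) = 0.3390963550; exp(-qT) = 1.0000000000; exp(-rT) = 0.8745900646
N(d2) = 0.6184620445
Rho = K*T*exp(-rT)*N(d2) = 10.7400 * 2.0000 * 0.8745900646 * 0.6184620445 = 11.618548

Answer: Rho = 11.618548


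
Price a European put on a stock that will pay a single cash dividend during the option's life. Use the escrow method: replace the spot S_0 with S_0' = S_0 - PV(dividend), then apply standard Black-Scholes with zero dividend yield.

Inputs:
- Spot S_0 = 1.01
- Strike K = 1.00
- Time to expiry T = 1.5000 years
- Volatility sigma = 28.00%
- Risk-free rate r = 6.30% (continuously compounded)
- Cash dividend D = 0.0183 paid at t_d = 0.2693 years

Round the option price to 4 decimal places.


Answer: Price = 0.0924

Derivation:
PV(D) = D * exp(-r * t_d) = 0.0183 * 0.98317721 = 0.01799214
S_0' = S_0 - PV(D) = 1.0100 - 0.01799214 = 0.99200786
d1 = (ln(S_0'/K) + (r + sigma^2/2)*T) / (sigma*sqrt(T)) = 0.42363269
d2 = d1 - sigma*sqrt(T) = 0.08070412
exp(-rT) = 0.90982773
N(-d1) = 0.33591686; N(-d2) = 0.46783863
P = K * exp(-rT) * N(-d2) - S_0' * N(-d1) = 1.0000 * 0.90982773 * 0.46783863 - 0.99200786 * 0.33591686 = 0.0924


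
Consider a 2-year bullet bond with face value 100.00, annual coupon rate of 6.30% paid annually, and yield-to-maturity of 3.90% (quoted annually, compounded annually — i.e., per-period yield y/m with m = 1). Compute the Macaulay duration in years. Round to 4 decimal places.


Coupon per period c = face * coupon_rate / m = 6.300000
Periods per year m = 1; per-period yield y/m = 0.039000
Number of cashflows N = 2
Cashflows (t years, CF_t, discount factor 1/(1+y/m)^(m*t), PV):
  t = 1.0000: CF_t = 6.300000, DF = 0.962464, PV = 6.063523
  t = 2.0000: CF_t = 106.300000, DF = 0.926337, PV = 98.469599
Price P = sum_t PV_t = 104.533122
Macaulay numerator sum_t t * PV_t:
  t * PV_t at t = 1.0000: 6.063523
  t * PV_t at t = 2.0000: 196.939198
Macaulay duration D = (sum_t t * PV_t) / P = 203.002721 / 104.533122 = 1.941994

Answer: Macaulay duration = 1.9420 years


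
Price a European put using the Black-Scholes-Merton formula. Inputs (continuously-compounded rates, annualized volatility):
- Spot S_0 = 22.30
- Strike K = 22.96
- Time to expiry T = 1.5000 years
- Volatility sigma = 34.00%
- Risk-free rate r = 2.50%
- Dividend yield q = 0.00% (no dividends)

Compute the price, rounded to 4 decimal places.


d1 = (ln(S/K) + (r - q + 0.5*sigma^2) * T) / (sigma * sqrt(T)) = 0.22821826
d2 = d1 - sigma * sqrt(T) = -0.18819500
exp(-rT) = 0.96319442; exp(-qT) = 1.00000000
P = K * exp(-rT) * N(-d2) - S_0 * exp(-qT) * N(-d1)
N(-d1) = 0.40973828; N(-d2) = 0.57463810
P = 22.9600 * 0.96319442 * 0.57463810 - 22.3000 * 1.00000000 * 0.40973828 = 3.5709

Answer: Price = 3.5709


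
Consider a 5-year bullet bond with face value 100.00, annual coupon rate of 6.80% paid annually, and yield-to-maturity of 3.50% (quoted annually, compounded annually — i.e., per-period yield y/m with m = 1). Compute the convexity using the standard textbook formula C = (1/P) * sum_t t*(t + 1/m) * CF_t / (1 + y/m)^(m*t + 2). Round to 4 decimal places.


Coupon per period c = face * coupon_rate / m = 6.800000
Periods per year m = 1; per-period yield y/m = 0.035000
Number of cashflows N = 5
Cashflows (t years, CF_t, discount factor 1/(1+y/m)^(m*t), PV):
  t = 1.0000: CF_t = 6.800000, DF = 0.966184, PV = 6.570048
  t = 2.0000: CF_t = 6.800000, DF = 0.933511, PV = 6.347873
  t = 3.0000: CF_t = 6.800000, DF = 0.901943, PV = 6.133210
  t = 4.0000: CF_t = 6.800000, DF = 0.871442, PV = 5.925807
  t = 5.0000: CF_t = 106.800000, DF = 0.841973, PV = 89.922734
Price P = sum_t PV_t = 114.899673
Convexity numerator sum_t t*(t + 1/m) * CF_t / (1+y/m)^(m*t + 2):
  t = 1.0000: term = 12.266421
  t = 2.0000: term = 35.554843
  t = 3.0000: term = 68.705010
  t = 4.0000: term = 110.636088
  t = 5.0000: term = 2518.315038
Convexity = (1/P) * sum = 2745.477400 / 114.899673 = 23.894562

Answer: Convexity = 23.8946


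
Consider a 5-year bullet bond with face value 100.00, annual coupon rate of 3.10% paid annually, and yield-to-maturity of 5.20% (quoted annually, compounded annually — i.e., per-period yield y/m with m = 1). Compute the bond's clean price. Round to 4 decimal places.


Coupon per period c = face * coupon_rate / m = 3.100000
Periods per year m = 1; per-period yield y/m = 0.052000
Number of cashflows N = 5
Cashflows (t years, CF_t, discount factor 1/(1+y/m)^(m*t), PV):
  t = 1.0000: CF_t = 3.100000, DF = 0.950570, PV = 2.946768
  t = 2.0000: CF_t = 3.100000, DF = 0.903584, PV = 2.801110
  t = 3.0000: CF_t = 3.100000, DF = 0.858920, PV = 2.662652
  t = 4.0000: CF_t = 3.100000, DF = 0.816464, PV = 2.531038
  t = 5.0000: CF_t = 103.100000, DF = 0.776106, PV = 80.016576
Price P = sum_t PV_t = 90.958146

Answer: Price = 90.9581


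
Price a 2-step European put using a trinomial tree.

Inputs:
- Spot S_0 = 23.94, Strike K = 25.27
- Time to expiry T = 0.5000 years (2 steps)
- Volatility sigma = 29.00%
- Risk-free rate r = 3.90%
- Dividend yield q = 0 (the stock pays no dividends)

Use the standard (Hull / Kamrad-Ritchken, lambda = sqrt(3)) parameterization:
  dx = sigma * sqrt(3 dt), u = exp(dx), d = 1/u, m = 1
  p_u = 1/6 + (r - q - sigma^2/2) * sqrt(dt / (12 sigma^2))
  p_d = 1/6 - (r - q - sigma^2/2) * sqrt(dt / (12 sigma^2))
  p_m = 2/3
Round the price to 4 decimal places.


dt = T/N = 0.250000; dx = sigma*sqrt(3*dt) = 0.251147
u = exp(dx) = 1.285500; d = 1/u = 0.777908
p_u = 0.165149, p_m = 0.666667, p_d = 0.168185
Discount per step: exp(-r*dt) = 0.990297
Stock lattice S(k, j) with j the centered position index:
  k=0: S(0,+0) = 23.9400
  k=1: S(1,-1) = 18.6231; S(1,+0) = 23.9400; S(1,+1) = 30.7749
  k=2: S(2,-2) = 14.4871; S(2,-1) = 18.6231; S(2,+0) = 23.9400; S(2,+1) = 30.7749; S(2,+2) = 39.5611
Terminal payoffs V(N, j) = max(K - S_T, 0):
  V(2,-2) = 10.782938; V(2,-1) = 6.646889; V(2,+0) = 1.330000; V(2,+1) = 0.000000; V(2,+2) = 0.000000
Backward induction: V(k, j) = exp(-r*dt) * [p_u * V(k+1, j+1) + p_m * V(k+1, j) + p_d * V(k+1, j-1)]
  V(1,-1) = exp(-r*dt) * [p_u*1.330000 + p_m*6.646889 + p_d*10.782938] = 6.401710
  V(1,+0) = exp(-r*dt) * [p_u*0.000000 + p_m*1.330000 + p_d*6.646889] = 1.985122
  V(1,+1) = exp(-r*dt) * [p_u*0.000000 + p_m*0.000000 + p_d*1.330000] = 0.221515
  V(0,+0) = exp(-r*dt) * [p_u*0.221515 + p_m*1.985122 + p_d*6.401710] = 2.413025

Answer: Price = V(0,0) = 2.4130


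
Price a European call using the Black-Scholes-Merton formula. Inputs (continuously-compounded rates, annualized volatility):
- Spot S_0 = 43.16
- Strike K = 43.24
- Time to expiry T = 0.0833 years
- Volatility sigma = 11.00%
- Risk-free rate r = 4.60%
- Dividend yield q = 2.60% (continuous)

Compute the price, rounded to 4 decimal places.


d1 = (ln(S/K) + (r - q + 0.5*sigma^2) * T) / (sigma * sqrt(T)) = 0.01001995
d2 = d1 - sigma * sqrt(T) = -0.02172796
exp(-rT) = 0.99617553; exp(-qT) = 0.99783654
C = S_0 * exp(-qT) * N(d1) - K * exp(-rT) * N(d2)
N(d1) = 0.50399732; N(d2) = 0.49133248
C = 43.1600 * 0.99783654 * 0.50399732 - 43.2400 * 0.99617553 * 0.49133248 = 0.5415

Answer: Price = 0.5415


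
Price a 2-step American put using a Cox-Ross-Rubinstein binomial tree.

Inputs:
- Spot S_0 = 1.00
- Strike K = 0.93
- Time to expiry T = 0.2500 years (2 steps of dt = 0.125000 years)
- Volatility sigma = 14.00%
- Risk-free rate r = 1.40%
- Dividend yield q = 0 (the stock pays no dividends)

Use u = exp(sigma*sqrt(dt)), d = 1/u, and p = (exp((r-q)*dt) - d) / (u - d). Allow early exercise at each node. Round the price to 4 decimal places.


Answer: Price = V(0,0) = 0.0059

Derivation:
dt = T/N = 0.125000
u = exp(sigma*sqrt(dt)) = 1.050743; d = 1/u = 0.951708
p = (exp((r-q)*dt) - d) / (u - d) = 0.505314
Discount per step: exp(-r*dt) = 0.998252
Stock lattice S(k, i) with i counting down-moves:
  k=0: S(0,0) = 1.0000
  k=1: S(1,0) = 1.0507; S(1,1) = 0.9517
  k=2: S(2,0) = 1.1041; S(2,1) = 1.0000; S(2,2) = 0.9057
Terminal payoffs V(N, i) = max(K - S_T, 0):
  V(2,0) = 0.000000; V(2,1) = 0.000000; V(2,2) = 0.024253
Backward induction: V(k, i) = exp(-r*dt) * [p * V(k+1, i) + (1-p) * V(k+1, i+1)]; then take max(V_cont, immediate exercise) for American.
  V(1,0) = exp(-r*dt) * [p*0.000000 + (1-p)*0.000000] = 0.000000; exercise = 0.000000; V(1,0) = max -> 0.000000
  V(1,1) = exp(-r*dt) * [p*0.000000 + (1-p)*0.024253] = 0.011977; exercise = 0.000000; V(1,1) = max -> 0.011977
  V(0,0) = exp(-r*dt) * [p*0.000000 + (1-p)*0.011977] = 0.005914; exercise = 0.000000; V(0,0) = max -> 0.005914


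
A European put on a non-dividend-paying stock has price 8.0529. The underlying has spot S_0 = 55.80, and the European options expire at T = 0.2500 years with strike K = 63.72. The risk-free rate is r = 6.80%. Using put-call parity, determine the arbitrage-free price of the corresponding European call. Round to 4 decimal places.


Answer: Call price = 1.2070

Derivation:
Put-call parity: C - P = S_0 * exp(-qT) - K * exp(-rT).
S_0 * exp(-qT) = 55.8000 * 1.00000000 = 55.80000000
K * exp(-rT) = 63.7200 * 0.98314368 = 62.64591558
C = P + S*exp(-qT) - K*exp(-rT)
C = 8.0529 + 55.80000000 - 62.64591558 = 1.2070


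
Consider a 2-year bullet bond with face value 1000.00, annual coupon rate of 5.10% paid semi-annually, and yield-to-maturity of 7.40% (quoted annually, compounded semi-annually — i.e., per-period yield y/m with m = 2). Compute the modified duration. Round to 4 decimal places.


Coupon per period c = face * coupon_rate / m = 25.500000
Periods per year m = 2; per-period yield y/m = 0.037000
Number of cashflows N = 4
Cashflows (t years, CF_t, discount factor 1/(1+y/m)^(m*t), PV):
  t = 0.5000: CF_t = 25.500000, DF = 0.964320, PV = 24.590164
  t = 1.0000: CF_t = 25.500000, DF = 0.929913, PV = 23.712791
  t = 1.5000: CF_t = 25.500000, DF = 0.896734, PV = 22.866722
  t = 2.0000: CF_t = 1025.500000, DF = 0.864739, PV = 886.789698
Price P = sum_t PV_t = 957.959374
First compute Macaulay numerator sum_t t * PV_t:
  t * PV_t at t = 0.5000: 12.295082
  t * PV_t at t = 1.0000: 23.712791
  t * PV_t at t = 1.5000: 34.300083
  t * PV_t at t = 2.0000: 1773.579396
Macaulay duration D = 1843.887351 / 957.959374 = 1.924807
Modified duration = D / (1 + y/m) = 1.924807 / (1 + 0.037000) = 1.856131

Answer: Modified duration = 1.8561


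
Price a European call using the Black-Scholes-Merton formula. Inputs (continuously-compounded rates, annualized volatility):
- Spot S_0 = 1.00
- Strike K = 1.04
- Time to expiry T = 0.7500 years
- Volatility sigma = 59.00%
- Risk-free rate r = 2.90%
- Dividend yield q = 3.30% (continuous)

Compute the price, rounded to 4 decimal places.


Answer: Price = 0.1806

Derivation:
d1 = (ln(S/K) + (r - q + 0.5*sigma^2) * T) / (sigma * sqrt(T)) = 0.17284651
d2 = d1 - sigma * sqrt(T) = -0.33810848
exp(-rT) = 0.97848483; exp(-qT) = 0.97555377
C = S_0 * exp(-qT) * N(d1) - K * exp(-rT) * N(d2)
N(d1) = 0.56861396; N(d2) = 0.36764072
C = 1.0000 * 0.97555377 * 0.56861396 - 1.0400 * 0.97848483 * 0.36764072 = 0.1806


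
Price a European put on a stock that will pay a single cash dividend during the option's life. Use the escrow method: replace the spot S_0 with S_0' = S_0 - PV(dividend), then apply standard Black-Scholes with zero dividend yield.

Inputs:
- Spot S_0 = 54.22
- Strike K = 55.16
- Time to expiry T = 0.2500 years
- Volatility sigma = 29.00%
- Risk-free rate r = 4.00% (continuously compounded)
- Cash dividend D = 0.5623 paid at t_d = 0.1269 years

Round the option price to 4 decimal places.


Answer: Price = 3.6270

Derivation:
PV(D) = D * exp(-r * t_d) = 0.5623 * 0.99493686 = 0.55945300
S_0' = S_0 - PV(D) = 54.2200 - 0.55945300 = 53.66054700
d1 = (ln(S_0'/K) + (r + sigma^2/2)*T) / (sigma*sqrt(T)) = -0.04860355
d2 = d1 - sigma*sqrt(T) = -0.19360355
exp(-rT) = 0.99004983
N(-d1) = 0.51938238; N(-d2) = 0.57675684
P = K * exp(-rT) * N(-d2) - S_0' * N(-d1) = 55.1600 * 0.99004983 * 0.57675684 - 53.66054700 * 0.51938238 = 3.6270


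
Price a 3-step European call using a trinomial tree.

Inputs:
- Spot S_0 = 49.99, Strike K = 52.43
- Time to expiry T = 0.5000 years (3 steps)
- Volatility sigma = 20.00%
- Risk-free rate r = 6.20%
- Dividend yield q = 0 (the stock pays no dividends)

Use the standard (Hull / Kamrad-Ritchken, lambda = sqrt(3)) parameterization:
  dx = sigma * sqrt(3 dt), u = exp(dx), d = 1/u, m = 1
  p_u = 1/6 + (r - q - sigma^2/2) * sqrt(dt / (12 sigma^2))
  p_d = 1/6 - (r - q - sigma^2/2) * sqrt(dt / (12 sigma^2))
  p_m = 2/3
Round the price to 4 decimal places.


dt = T/N = 0.166667; dx = sigma*sqrt(3*dt) = 0.141421
u = exp(dx) = 1.151910; d = 1/u = 0.868123
p_u = 0.191415, p_m = 0.666667, p_d = 0.141918
Discount per step: exp(-r*dt) = 0.989720
Stock lattice S(k, j) with j the centered position index:
  k=0: S(0,+0) = 49.9900
  k=1: S(1,-1) = 43.3975; S(1,+0) = 49.9900; S(1,+1) = 57.5840
  k=2: S(2,-2) = 37.6744; S(2,-1) = 43.3975; S(2,+0) = 49.9900; S(2,+1) = 57.5840; S(2,+2) = 66.3316
  k=3: S(3,-3) = 32.7060; S(3,-2) = 37.6744; S(3,-1) = 43.3975; S(3,+0) = 49.9900; S(3,+1) = 57.5840; S(3,+2) = 66.3316; S(3,+3) = 76.4080
Terminal payoffs V(N, j) = max(S_T - K, 0):
  V(3,-3) = 0.000000; V(3,-2) = 0.000000; V(3,-1) = 0.000000; V(3,+0) = 0.000000; V(3,+1) = 5.153976; V(3,+2) = 13.901553; V(3,+3) = 23.977973
Backward induction: V(k, j) = exp(-r*dt) * [p_u * V(k+1, j+1) + p_m * V(k+1, j) + p_d * V(k+1, j-1)]
  V(2,-2) = exp(-r*dt) * [p_u*0.000000 + p_m*0.000000 + p_d*0.000000] = 0.000000
  V(2,-1) = exp(-r*dt) * [p_u*0.000000 + p_m*0.000000 + p_d*0.000000] = 0.000000
  V(2,+0) = exp(-r*dt) * [p_u*5.153976 + p_m*0.000000 + p_d*0.000000] = 0.976409
  V(2,+1) = exp(-r*dt) * [p_u*13.901553 + p_m*5.153976 + p_d*0.000000] = 6.034278
  V(2,+2) = exp(-r*dt) * [p_u*23.977973 + p_m*13.901553 + p_d*5.153976] = 14.438921
  V(1,-1) = exp(-r*dt) * [p_u*0.976409 + p_m*0.000000 + p_d*0.000000] = 0.184978
  V(1,+0) = exp(-r*dt) * [p_u*6.034278 + p_m*0.976409 + p_d*0.000000] = 1.787427
  V(1,+1) = exp(-r*dt) * [p_u*14.438921 + p_m*6.034278 + p_d*0.976409] = 6.854062
  V(0,+0) = exp(-r*dt) * [p_u*6.854062 + p_m*1.787427 + p_d*0.184978] = 2.503836

Answer: Price = V(0,0) = 2.5038


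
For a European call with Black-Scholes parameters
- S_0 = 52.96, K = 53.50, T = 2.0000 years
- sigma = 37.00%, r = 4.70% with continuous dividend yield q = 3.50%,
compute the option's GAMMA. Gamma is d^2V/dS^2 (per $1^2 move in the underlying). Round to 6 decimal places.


d1 = 0.2881082839; d2 = -0.2351507342
phi(d1) = 0.3827237900; exp(-qT) = 0.9323938199; exp(-rT) = 0.9102827622
Gamma = exp(-qT) * phi(d1) / (S * sigma * sqrt(T)) = 0.9323938199 * 0.3827237900 / (52.9600 * 0.3700 * 1.4142135624) = 0.012877

Answer: Gamma = 0.012877


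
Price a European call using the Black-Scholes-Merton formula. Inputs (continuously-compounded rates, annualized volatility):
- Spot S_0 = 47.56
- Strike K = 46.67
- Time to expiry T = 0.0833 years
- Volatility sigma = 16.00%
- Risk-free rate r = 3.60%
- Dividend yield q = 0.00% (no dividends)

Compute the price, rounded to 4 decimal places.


Answer: Price = 1.4770

Derivation:
d1 = (ln(S/K) + (r - q + 0.5*sigma^2) * T) / (sigma * sqrt(T)) = 0.49710171
d2 = d1 - sigma * sqrt(T) = 0.45092292
exp(-rT) = 0.99700569; exp(-qT) = 1.00000000
C = S_0 * exp(-qT) * N(d1) - K * exp(-rT) * N(d2)
N(d1) = 0.69044133; N(d2) = 0.67397745
C = 47.5600 * 1.00000000 * 0.69044133 - 46.6700 * 0.99700569 * 0.67397745 = 1.4770


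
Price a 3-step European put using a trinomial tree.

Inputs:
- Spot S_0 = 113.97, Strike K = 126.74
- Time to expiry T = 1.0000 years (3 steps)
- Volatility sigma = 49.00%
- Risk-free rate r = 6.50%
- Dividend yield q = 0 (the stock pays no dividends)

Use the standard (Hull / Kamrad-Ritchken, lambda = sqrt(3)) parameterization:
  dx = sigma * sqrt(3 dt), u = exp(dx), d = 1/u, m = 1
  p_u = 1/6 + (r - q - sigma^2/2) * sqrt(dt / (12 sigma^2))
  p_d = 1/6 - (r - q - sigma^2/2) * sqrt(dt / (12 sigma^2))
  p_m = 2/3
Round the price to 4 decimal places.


dt = T/N = 0.333333; dx = sigma*sqrt(3*dt) = 0.490000
u = exp(dx) = 1.632316; d = 1/u = 0.612626
p_u = 0.147942, p_m = 0.666667, p_d = 0.185391
Discount per step: exp(-r*dt) = 0.978566
Stock lattice S(k, j) with j the centered position index:
  k=0: S(0,+0) = 113.9700
  k=1: S(1,-1) = 69.8210; S(1,+0) = 113.9700; S(1,+1) = 186.0351
  k=2: S(2,-2) = 42.7742; S(2,-1) = 69.8210; S(2,+0) = 113.9700; S(2,+1) = 186.0351; S(2,+2) = 303.6681
  k=3: S(3,-3) = 26.2046; S(3,-2) = 42.7742; S(3,-1) = 69.8210; S(3,+0) = 113.9700; S(3,+1) = 186.0351; S(3,+2) = 303.6681; S(3,+3) = 495.6823
Terminal payoffs V(N, j) = max(K - S_T, 0):
  V(3,-3) = 100.535392; V(3,-2) = 83.965794; V(3,-1) = 56.918970; V(3,+0) = 12.770000; V(3,+1) = 0.000000; V(3,+2) = 0.000000; V(3,+3) = 0.000000
Backward induction: V(k, j) = exp(-r*dt) * [p_u * V(k+1, j+1) + p_m * V(k+1, j) + p_d * V(k+1, j-1)]
  V(2,-2) = exp(-r*dt) * [p_u*56.918970 + p_m*83.965794 + p_d*100.535392] = 81.256516
  V(2,-1) = exp(-r*dt) * [p_u*12.770000 + p_m*56.918970 + p_d*83.965794] = 54.214257
  V(2,+0) = exp(-r*dt) * [p_u*0.000000 + p_m*12.770000 + p_d*56.918970] = 18.656962
  V(2,+1) = exp(-r*dt) * [p_u*0.000000 + p_m*0.000000 + p_d*12.770000] = 2.316702
  V(2,+2) = exp(-r*dt) * [p_u*0.000000 + p_m*0.000000 + p_d*0.000000] = 0.000000
  V(1,-1) = exp(-r*dt) * [p_u*18.656962 + p_m*54.214257 + p_d*81.256516] = 52.810516
  V(1,+0) = exp(-r*dt) * [p_u*2.316702 + p_m*18.656962 + p_d*54.214257] = 22.342193
  V(1,+1) = exp(-r*dt) * [p_u*0.000000 + p_m*2.316702 + p_d*18.656962] = 4.896065
  V(0,+0) = exp(-r*dt) * [p_u*4.896065 + p_m*22.342193 + p_d*52.810516] = 24.865110

Answer: Price = V(0,0) = 24.8651


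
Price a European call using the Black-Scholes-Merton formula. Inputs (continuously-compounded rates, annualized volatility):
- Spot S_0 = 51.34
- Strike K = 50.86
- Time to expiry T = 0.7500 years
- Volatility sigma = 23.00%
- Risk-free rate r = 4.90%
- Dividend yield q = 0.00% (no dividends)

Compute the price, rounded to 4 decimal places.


d1 = (ln(S/K) + (r - q + 0.5*sigma^2) * T) / (sigma * sqrt(T)) = 0.33125304
d2 = d1 - sigma * sqrt(T) = 0.13206719
exp(-rT) = 0.96391708; exp(-qT) = 1.00000000
C = S_0 * exp(-qT) * N(d1) - K * exp(-rT) * N(d2)
N(d1) = 0.62977332; N(d2) = 0.55253443
C = 51.3400 * 1.00000000 * 0.62977332 - 50.8600 * 0.96391708 * 0.55253443 = 5.2447

Answer: Price = 5.2447


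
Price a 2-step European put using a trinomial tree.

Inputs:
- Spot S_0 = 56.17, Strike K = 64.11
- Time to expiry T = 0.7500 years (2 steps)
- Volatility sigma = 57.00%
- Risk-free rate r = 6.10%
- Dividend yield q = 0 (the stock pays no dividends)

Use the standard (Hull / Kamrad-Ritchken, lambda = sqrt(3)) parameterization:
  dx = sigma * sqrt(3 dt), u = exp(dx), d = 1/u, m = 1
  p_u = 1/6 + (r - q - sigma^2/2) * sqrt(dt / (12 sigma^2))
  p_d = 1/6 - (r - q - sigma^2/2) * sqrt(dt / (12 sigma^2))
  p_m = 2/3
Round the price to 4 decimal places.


Answer: Price = V(0,0) = 13.9878

Derivation:
dt = T/N = 0.375000; dx = sigma*sqrt(3*dt) = 0.604576
u = exp(dx) = 1.830476; d = 1/u = 0.546306
p_u = 0.135204, p_m = 0.666667, p_d = 0.198130
Discount per step: exp(-r*dt) = 0.977385
Stock lattice S(k, j) with j the centered position index:
  k=0: S(0,+0) = 56.1700
  k=1: S(1,-1) = 30.6860; S(1,+0) = 56.1700; S(1,+1) = 102.8179
  k=2: S(2,-2) = 16.7639; S(2,-1) = 30.6860; S(2,+0) = 56.1700; S(2,+1) = 102.8179; S(2,+2) = 188.2057
Terminal payoffs V(N, j) = max(K - S_T, 0):
  V(2,-2) = 47.346059; V(2,-1) = 33.424000; V(2,+0) = 7.940000; V(2,+1) = 0.000000; V(2,+2) = 0.000000
Backward induction: V(k, j) = exp(-r*dt) * [p_u * V(k+1, j+1) + p_m * V(k+1, j) + p_d * V(k+1, j-1)]
  V(1,-1) = exp(-r*dt) * [p_u*7.940000 + p_m*33.424000 + p_d*47.346059] = 31.996494
  V(1,+0) = exp(-r*dt) * [p_u*0.000000 + p_m*7.940000 + p_d*33.424000] = 11.646148
  V(1,+1) = exp(-r*dt) * [p_u*0.000000 + p_m*0.000000 + p_d*7.940000] = 1.537573
  V(0,+0) = exp(-r*dt) * [p_u*1.537573 + p_m*11.646148 + p_d*31.996494] = 13.987785


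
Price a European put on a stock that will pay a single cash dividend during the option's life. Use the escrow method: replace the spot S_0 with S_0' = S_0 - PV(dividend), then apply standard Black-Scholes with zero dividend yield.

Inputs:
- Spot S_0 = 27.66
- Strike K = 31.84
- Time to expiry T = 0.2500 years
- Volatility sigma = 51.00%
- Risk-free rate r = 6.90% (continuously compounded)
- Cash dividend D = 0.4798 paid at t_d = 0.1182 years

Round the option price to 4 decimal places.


PV(D) = D * exp(-r * t_d) = 0.4798 * 0.99187737 = 0.47590276
S_0' = S_0 - PV(D) = 27.6600 - 0.47590276 = 27.18409724
d1 = (ln(S_0'/K) + (r + sigma^2/2)*T) / (sigma*sqrt(T)) = -0.42481851
d2 = d1 - sigma*sqrt(T) = -0.67981851
exp(-rT) = 0.98289793
N(-d1) = 0.66451551; N(-d2) = 0.75169031
P = K * exp(-rT) * N(-d2) - S_0' * N(-d1) = 31.8400 * 0.98289793 * 0.75169031 - 27.18409724 * 0.66451551 = 5.4602

Answer: Price = 5.4602


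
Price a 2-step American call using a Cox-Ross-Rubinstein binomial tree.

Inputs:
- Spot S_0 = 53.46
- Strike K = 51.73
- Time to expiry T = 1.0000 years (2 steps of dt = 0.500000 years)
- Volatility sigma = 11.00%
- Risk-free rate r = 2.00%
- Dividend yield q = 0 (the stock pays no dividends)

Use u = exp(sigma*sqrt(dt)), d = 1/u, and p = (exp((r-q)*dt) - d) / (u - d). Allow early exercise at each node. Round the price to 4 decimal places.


dt = T/N = 0.500000
u = exp(sigma*sqrt(dt)) = 1.080887; d = 1/u = 0.925166
p = (exp((r-q)*dt) - d) / (u - d) = 0.545104
Discount per step: exp(-r*dt) = 0.990050
Stock lattice S(k, i) with i counting down-moves:
  k=0: S(0,0) = 53.4600
  k=1: S(1,0) = 57.7842; S(1,1) = 49.4594
  k=2: S(2,0) = 62.4582; S(2,1) = 53.4600; S(2,2) = 45.7582
Terminal payoffs V(N, i) = max(S_T - K, 0):
  V(2,0) = 10.728179; V(2,1) = 1.730000; V(2,2) = 0.000000
Backward induction: V(k, i) = exp(-r*dt) * [p * V(k+1, i) + (1-p) * V(k+1, i+1)]; then take max(V_cont, immediate exercise) for American.
  V(1,0) = exp(-r*dt) * [p*10.728179 + (1-p)*1.730000] = 6.568926; exercise = 6.054204; V(1,0) = max -> 6.568926
  V(1,1) = exp(-r*dt) * [p*1.730000 + (1-p)*0.000000] = 0.933647; exercise = 0.000000; V(1,1) = max -> 0.933647
  V(0,0) = exp(-r*dt) * [p*6.568926 + (1-p)*0.933647] = 3.965606; exercise = 1.730000; V(0,0) = max -> 3.965606

Answer: Price = V(0,0) = 3.9656


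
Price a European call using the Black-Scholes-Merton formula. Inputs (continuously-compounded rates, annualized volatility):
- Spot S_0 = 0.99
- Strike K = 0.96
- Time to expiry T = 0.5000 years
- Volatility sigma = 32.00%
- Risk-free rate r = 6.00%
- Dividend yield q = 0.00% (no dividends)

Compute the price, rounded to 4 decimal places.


Answer: Price = 0.1188

Derivation:
d1 = (ln(S/K) + (r - q + 0.5*sigma^2) * T) / (sigma * sqrt(T)) = 0.38171241
d2 = d1 - sigma * sqrt(T) = 0.15543824
exp(-rT) = 0.97044553; exp(-qT) = 1.00000000
C = S_0 * exp(-qT) * N(d1) - K * exp(-rT) * N(d2)
N(d1) = 0.64866265; N(d2) = 0.56176208
C = 0.9900 * 1.00000000 * 0.64866265 - 0.9600 * 0.97044553 * 0.56176208 = 0.1188


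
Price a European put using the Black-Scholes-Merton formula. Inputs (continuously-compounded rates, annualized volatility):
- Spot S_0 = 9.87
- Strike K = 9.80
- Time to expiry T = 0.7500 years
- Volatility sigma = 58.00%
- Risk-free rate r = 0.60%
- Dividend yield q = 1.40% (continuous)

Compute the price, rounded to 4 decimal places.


d1 = (ln(S/K) + (r - q + 0.5*sigma^2) * T) / (sigma * sqrt(T)) = 0.25337209
d2 = d1 - sigma * sqrt(T) = -0.24892264
exp(-rT) = 0.99551011; exp(-qT) = 0.98955493
P = K * exp(-rT) * N(-d2) - S_0 * exp(-qT) * N(-d1)
N(-d1) = 0.39999035; N(-d2) = 0.59828969
P = 9.8000 * 0.99551011 * 0.59828969 - 9.8700 * 0.98955493 * 0.39999035 = 1.9302

Answer: Price = 1.9302


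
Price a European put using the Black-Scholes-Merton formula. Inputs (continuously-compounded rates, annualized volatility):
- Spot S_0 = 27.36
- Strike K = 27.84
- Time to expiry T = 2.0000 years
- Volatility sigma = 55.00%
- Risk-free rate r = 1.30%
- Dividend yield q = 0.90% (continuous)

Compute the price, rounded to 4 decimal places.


d1 = (ln(S/K) + (r - q + 0.5*sigma^2) * T) / (sigma * sqrt(T)) = 0.37683425
d2 = d1 - sigma * sqrt(T) = -0.40098321
exp(-rT) = 0.97433509; exp(-qT) = 0.98216103
P = K * exp(-rT) * N(-d2) - S_0 * exp(-qT) * N(-d1)
N(-d1) = 0.35314839; N(-d2) = 0.65578376
P = 27.8400 * 0.97433509 * 0.65578376 - 27.3600 * 0.98216103 * 0.35314839 = 8.2987

Answer: Price = 8.2987


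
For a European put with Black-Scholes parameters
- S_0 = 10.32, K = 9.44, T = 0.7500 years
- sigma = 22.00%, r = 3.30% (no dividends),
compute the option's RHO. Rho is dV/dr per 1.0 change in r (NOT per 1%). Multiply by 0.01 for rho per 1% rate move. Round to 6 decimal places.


d1 = 0.6929661297; d2 = 0.5024405408
phi(d1) = 0.3137874097; exp(-qT) = 1.0000000000; exp(-rT) = 0.9755537700
N(-d2) = 0.3076788338
Rho = -K*T*exp(-rT)*N(-d2) = -9.4400 * 0.7500 * 0.9755537700 * 0.3076788338 = -2.125113

Answer: Rho = -2.125113


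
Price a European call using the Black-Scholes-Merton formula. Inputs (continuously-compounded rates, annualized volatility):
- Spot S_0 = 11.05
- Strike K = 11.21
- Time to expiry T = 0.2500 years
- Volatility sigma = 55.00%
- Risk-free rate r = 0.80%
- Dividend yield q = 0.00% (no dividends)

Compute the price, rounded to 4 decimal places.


d1 = (ln(S/K) + (r - q + 0.5*sigma^2) * T) / (sigma * sqrt(T)) = 0.09249706
d2 = d1 - sigma * sqrt(T) = -0.18250294
exp(-rT) = 0.99800200; exp(-qT) = 1.00000000
C = S_0 * exp(-qT) * N(d1) - K * exp(-rT) * N(d2)
N(d1) = 0.53684844; N(d2) = 0.42759402
C = 11.0500 * 1.00000000 * 0.53684844 - 11.2100 * 0.99800200 * 0.42759402 = 1.1484

Answer: Price = 1.1484


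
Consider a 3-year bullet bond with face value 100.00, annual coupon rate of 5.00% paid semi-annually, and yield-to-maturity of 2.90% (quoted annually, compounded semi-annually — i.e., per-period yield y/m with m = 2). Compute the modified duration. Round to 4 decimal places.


Coupon per period c = face * coupon_rate / m = 2.500000
Periods per year m = 2; per-period yield y/m = 0.014500
Number of cashflows N = 6
Cashflows (t years, CF_t, discount factor 1/(1+y/m)^(m*t), PV):
  t = 0.5000: CF_t = 2.500000, DF = 0.985707, PV = 2.464268
  t = 1.0000: CF_t = 2.500000, DF = 0.971619, PV = 2.429047
  t = 1.5000: CF_t = 2.500000, DF = 0.957732, PV = 2.394329
  t = 2.0000: CF_t = 2.500000, DF = 0.944043, PV = 2.360108
  t = 2.5000: CF_t = 2.500000, DF = 0.930550, PV = 2.326375
  t = 3.0000: CF_t = 102.500000, DF = 0.917250, PV = 94.018119
Price P = sum_t PV_t = 105.992246
First compute Macaulay numerator sum_t t * PV_t:
  t * PV_t at t = 0.5000: 1.232134
  t * PV_t at t = 1.0000: 2.429047
  t * PV_t at t = 1.5000: 3.591494
  t * PV_t at t = 2.0000: 4.720215
  t * PV_t at t = 2.5000: 5.815938
  t * PV_t at t = 3.0000: 282.054356
Macaulay duration D = 299.843184 / 105.992246 = 2.828916
Modified duration = D / (1 + y/m) = 2.828916 / (1 + 0.014500) = 2.788483

Answer: Modified duration = 2.7885


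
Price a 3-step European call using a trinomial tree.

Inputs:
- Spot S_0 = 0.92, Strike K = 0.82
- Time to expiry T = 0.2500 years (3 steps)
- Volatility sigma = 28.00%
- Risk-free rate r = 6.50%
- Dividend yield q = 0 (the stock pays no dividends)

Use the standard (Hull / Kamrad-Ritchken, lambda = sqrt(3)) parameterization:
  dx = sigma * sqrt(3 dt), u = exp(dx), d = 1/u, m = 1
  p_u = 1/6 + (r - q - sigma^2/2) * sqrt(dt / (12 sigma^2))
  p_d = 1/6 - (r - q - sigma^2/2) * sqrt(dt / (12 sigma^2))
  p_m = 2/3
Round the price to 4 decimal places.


Answer: Price = V(0,0) = 0.1247

Derivation:
dt = T/N = 0.083333; dx = sigma*sqrt(3*dt) = 0.140000
u = exp(dx) = 1.150274; d = 1/u = 0.869358
p_u = 0.174345, p_m = 0.666667, p_d = 0.158988
Discount per step: exp(-r*dt) = 0.994598
Stock lattice S(k, j) with j the centered position index:
  k=0: S(0,+0) = 0.9200
  k=1: S(1,-1) = 0.7998; S(1,+0) = 0.9200; S(1,+1) = 1.0583
  k=2: S(2,-2) = 0.6953; S(2,-1) = 0.7998; S(2,+0) = 0.9200; S(2,+1) = 1.0583; S(2,+2) = 1.2173
  k=3: S(3,-3) = 0.6045; S(3,-2) = 0.6953; S(3,-1) = 0.7998; S(3,+0) = 0.9200; S(3,+1) = 1.0583; S(3,+2) = 1.2173; S(3,+3) = 1.4002
Terminal payoffs V(N, j) = max(S_T - K, 0):
  V(3,-3) = 0.000000; V(3,-2) = 0.000000; V(3,-1) = 0.000000; V(3,+0) = 0.100000; V(3,+1) = 0.238252; V(3,+2) = 0.397279; V(3,+3) = 0.580205
Backward induction: V(k, j) = exp(-r*dt) * [p_u * V(k+1, j+1) + p_m * V(k+1, j) + p_d * V(k+1, j-1)]
  V(2,-2) = exp(-r*dt) * [p_u*0.000000 + p_m*0.000000 + p_d*0.000000] = 0.000000
  V(2,-1) = exp(-r*dt) * [p_u*0.100000 + p_m*0.000000 + p_d*0.000000] = 0.017340
  V(2,+0) = exp(-r*dt) * [p_u*0.238252 + p_m*0.100000 + p_d*0.000000] = 0.107620
  V(2,+1) = exp(-r*dt) * [p_u*0.397279 + p_m*0.238252 + p_d*0.100000] = 0.242679
  V(2,+2) = exp(-r*dt) * [p_u*0.580205 + p_m*0.397279 + p_d*0.238252] = 0.401706
  V(1,-1) = exp(-r*dt) * [p_u*0.107620 + p_m*0.017340 + p_d*0.000000] = 0.030159
  V(1,+0) = exp(-r*dt) * [p_u*0.242679 + p_m*0.107620 + p_d*0.017340] = 0.116183
  V(1,+1) = exp(-r*dt) * [p_u*0.401706 + p_m*0.242679 + p_d*0.107620] = 0.247587
  V(0,+0) = exp(-r*dt) * [p_u*0.247587 + p_m*0.116183 + p_d*0.030159] = 0.124738


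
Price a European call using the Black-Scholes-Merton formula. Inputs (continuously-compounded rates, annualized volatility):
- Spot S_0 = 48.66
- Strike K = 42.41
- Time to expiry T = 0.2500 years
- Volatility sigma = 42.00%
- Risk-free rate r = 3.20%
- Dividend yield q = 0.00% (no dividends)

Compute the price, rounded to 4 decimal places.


d1 = (ln(S/K) + (r - q + 0.5*sigma^2) * T) / (sigma * sqrt(T)) = 0.79772930
d2 = d1 - sigma * sqrt(T) = 0.58772930
exp(-rT) = 0.99203191; exp(-qT) = 1.00000000
C = S_0 * exp(-qT) * N(d1) - K * exp(-rT) * N(d2)
N(d1) = 0.78748620; N(d2) = 0.72164300
C = 48.6600 * 1.00000000 * 0.78748620 - 42.4100 * 0.99203191 * 0.72164300 = 7.9581

Answer: Price = 7.9581


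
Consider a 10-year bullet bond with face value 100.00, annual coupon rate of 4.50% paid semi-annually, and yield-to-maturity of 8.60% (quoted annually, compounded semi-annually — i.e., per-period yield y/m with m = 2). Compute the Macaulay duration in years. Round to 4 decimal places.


Answer: Macaulay duration = 7.7758 years

Derivation:
Coupon per period c = face * coupon_rate / m = 2.250000
Periods per year m = 2; per-period yield y/m = 0.043000
Number of cashflows N = 20
Cashflows (t years, CF_t, discount factor 1/(1+y/m)^(m*t), PV):
  t = 0.5000: CF_t = 2.250000, DF = 0.958773, PV = 2.157239
  t = 1.0000: CF_t = 2.250000, DF = 0.919245, PV = 2.068302
  t = 1.5000: CF_t = 2.250000, DF = 0.881347, PV = 1.983031
  t = 2.0000: CF_t = 2.250000, DF = 0.845012, PV = 1.901277
  t = 2.5000: CF_t = 2.250000, DF = 0.810174, PV = 1.822892
  t = 3.0000: CF_t = 2.250000, DF = 0.776773, PV = 1.747739
  t = 3.5000: CF_t = 2.250000, DF = 0.744749, PV = 1.675685
  t = 4.0000: CF_t = 2.250000, DF = 0.714045, PV = 1.606601
  t = 4.5000: CF_t = 2.250000, DF = 0.684607, PV = 1.540365
  t = 5.0000: CF_t = 2.250000, DF = 0.656382, PV = 1.476860
  t = 5.5000: CF_t = 2.250000, DF = 0.629322, PV = 1.415973
  t = 6.0000: CF_t = 2.250000, DF = 0.603376, PV = 1.357597
  t = 6.5000: CF_t = 2.250000, DF = 0.578501, PV = 1.301627
  t = 7.0000: CF_t = 2.250000, DF = 0.554651, PV = 1.247964
  t = 7.5000: CF_t = 2.250000, DF = 0.531784, PV = 1.196514
  t = 8.0000: CF_t = 2.250000, DF = 0.509860, PV = 1.147185
  t = 8.5000: CF_t = 2.250000, DF = 0.488840, PV = 1.099890
  t = 9.0000: CF_t = 2.250000, DF = 0.468687, PV = 1.054545
  t = 9.5000: CF_t = 2.250000, DF = 0.449364, PV = 1.011069
  t = 10.0000: CF_t = 102.250000, DF = 0.430838, PV = 44.053168
Price P = sum_t PV_t = 72.865525
Macaulay numerator sum_t t * PV_t:
  t * PV_t at t = 0.5000: 1.078619
  t * PV_t at t = 1.0000: 2.068302
  t * PV_t at t = 1.5000: 2.974547
  t * PV_t at t = 2.0000: 3.802553
  t * PV_t at t = 2.5000: 4.557230
  t * PV_t at t = 3.0000: 5.243218
  t * PV_t at t = 3.5000: 5.864897
  t * PV_t at t = 4.0000: 6.426404
  t * PV_t at t = 4.5000: 6.931644
  t * PV_t at t = 5.0000: 7.384302
  t * PV_t at t = 5.5000: 7.787854
  t * PV_t at t = 6.0000: 8.145581
  t * PV_t at t = 6.5000: 8.460575
  t * PV_t at t = 7.0000: 8.735751
  t * PV_t at t = 7.5000: 8.973857
  t * PV_t at t = 8.0000: 9.177483
  t * PV_t at t = 8.5000: 9.349065
  t * PV_t at t = 9.0000: 9.490902
  t * PV_t at t = 9.5000: 9.605152
  t * PV_t at t = 10.0000: 440.531683
Macaulay duration D = (sum_t t * PV_t) / P = 566.589620 / 72.865525 = 7.775826


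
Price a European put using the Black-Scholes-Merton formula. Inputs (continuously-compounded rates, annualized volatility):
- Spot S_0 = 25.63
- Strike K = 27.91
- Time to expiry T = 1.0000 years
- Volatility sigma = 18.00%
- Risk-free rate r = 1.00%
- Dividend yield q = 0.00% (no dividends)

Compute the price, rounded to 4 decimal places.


Answer: Price = 3.0748

Derivation:
d1 = (ln(S/K) + (r - q + 0.5*sigma^2) * T) / (sigma * sqrt(T)) = -0.32789726
d2 = d1 - sigma * sqrt(T) = -0.50789726
exp(-rT) = 0.99004983; exp(-qT) = 1.00000000
P = K * exp(-rT) * N(-d2) - S_0 * exp(-qT) * N(-d1)
N(-d1) = 0.62850533; N(-d2) = 0.69423730
P = 27.9100 * 0.99004983 * 0.69423730 - 25.6300 * 1.00000000 * 0.62850533 = 3.0748


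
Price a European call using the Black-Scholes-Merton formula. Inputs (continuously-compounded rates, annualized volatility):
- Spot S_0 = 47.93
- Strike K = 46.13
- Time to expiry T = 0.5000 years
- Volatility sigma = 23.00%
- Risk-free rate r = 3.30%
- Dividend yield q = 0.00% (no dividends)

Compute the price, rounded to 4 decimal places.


d1 = (ln(S/K) + (r - q + 0.5*sigma^2) * T) / (sigma * sqrt(T)) = 0.41813447
d2 = d1 - sigma * sqrt(T) = 0.25549991
exp(-rT) = 0.98363538; exp(-qT) = 1.00000000
C = S_0 * exp(-qT) * N(d1) - K * exp(-rT) * N(d2)
N(d1) = 0.66207560; N(d2) = 0.60083149
C = 47.9300 * 1.00000000 * 0.66207560 - 46.1300 * 0.98363538 * 0.60083149 = 4.4705

Answer: Price = 4.4705


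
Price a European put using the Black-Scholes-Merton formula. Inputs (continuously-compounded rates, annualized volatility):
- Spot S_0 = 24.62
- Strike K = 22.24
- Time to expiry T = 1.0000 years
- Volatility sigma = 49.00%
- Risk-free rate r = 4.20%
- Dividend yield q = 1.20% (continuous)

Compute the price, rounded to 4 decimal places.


Answer: Price = 3.0724

Derivation:
d1 = (ln(S/K) + (r - q + 0.5*sigma^2) * T) / (sigma * sqrt(T)) = 0.51370745
d2 = d1 - sigma * sqrt(T) = 0.02370745
exp(-rT) = 0.95886978; exp(-qT) = 0.98807171
P = K * exp(-rT) * N(-d2) - S_0 * exp(-qT) * N(-d1)
N(-d1) = 0.30372827; N(-d2) = 0.49054298
P = 22.2400 * 0.95886978 * 0.49054298 - 24.6200 * 0.98807171 * 0.30372827 = 3.0724


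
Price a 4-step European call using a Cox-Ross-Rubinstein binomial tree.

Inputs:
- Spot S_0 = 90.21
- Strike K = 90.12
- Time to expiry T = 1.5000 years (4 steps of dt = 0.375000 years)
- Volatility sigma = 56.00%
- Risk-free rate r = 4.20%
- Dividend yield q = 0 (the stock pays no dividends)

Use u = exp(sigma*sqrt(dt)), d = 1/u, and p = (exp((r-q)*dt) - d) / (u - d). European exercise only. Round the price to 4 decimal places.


Answer: Price = V(0,0) = 24.9554

Derivation:
dt = T/N = 0.375000
u = exp(sigma*sqrt(dt)) = 1.409068; d = 1/u = 0.709689
p = (exp((r-q)*dt) - d) / (u - d) = 0.437797
Discount per step: exp(-r*dt) = 0.984373
Stock lattice S(k, i) with i counting down-moves:
  k=0: S(0,0) = 90.2100
  k=1: S(1,0) = 127.1120; S(1,1) = 64.0210
  k=2: S(2,0) = 179.1095; S(2,1) = 90.2100; S(2,2) = 45.4350
  k=3: S(3,0) = 252.3775; S(3,1) = 127.1120; S(3,2) = 64.0210; S(3,3) = 32.2447
  k=4: S(4,0) = 355.6171; S(4,1) = 179.1095; S(4,2) = 90.2100; S(4,3) = 45.4350; S(4,4) = 22.8837
Terminal payoffs V(N, i) = max(S_T - K, 0):
  V(4,0) = 265.497083; V(4,1) = 88.989511; V(4,2) = 0.090000; V(4,3) = 0.000000; V(4,4) = 0.000000
Backward induction: V(k, i) = exp(-r*dt) * [p * V(k+1, i) + (1-p) * V(k+1, i+1)].
  V(3,0) = exp(-r*dt) * [p*265.497083 + (1-p)*88.989511] = 163.665770
  V(3,1) = exp(-r*dt) * [p*88.989511 + (1-p)*0.090000] = 38.400304
  V(3,2) = exp(-r*dt) * [p*0.090000 + (1-p)*0.000000] = 0.038786
  V(3,3) = exp(-r*dt) * [p*0.000000 + (1-p)*0.000000] = 0.000000
  V(2,0) = exp(-r*dt) * [p*163.665770 + (1-p)*38.400304] = 91.784046
  V(2,1) = exp(-r*dt) * [p*38.400304 + (1-p)*0.038786] = 16.570277
  V(2,2) = exp(-r*dt) * [p*0.038786 + (1-p)*0.000000] = 0.016715
  V(1,0) = exp(-r*dt) * [p*91.784046 + (1-p)*16.570277] = 48.725108
  V(1,1) = exp(-r*dt) * [p*16.570277 + (1-p)*0.016715] = 7.150298
  V(0,0) = exp(-r*dt) * [p*48.725108 + (1-p)*7.150298] = 24.955445


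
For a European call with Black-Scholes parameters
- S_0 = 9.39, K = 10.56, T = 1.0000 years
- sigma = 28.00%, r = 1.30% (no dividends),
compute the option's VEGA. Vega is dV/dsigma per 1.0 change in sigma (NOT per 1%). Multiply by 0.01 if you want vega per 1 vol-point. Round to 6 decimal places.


Answer: Vega = 3.645787

Derivation:
d1 = -0.2329570895; d2 = -0.5129570895
phi(d1) = 0.3882627274; exp(-qT) = 1.0000000000; exp(-rT) = 0.9870841350
Vega = S * exp(-qT) * phi(d1) * sqrt(T) = 9.3900 * 1.0000000000 * 0.3882627274 * 1.0000000000 = 3.645787


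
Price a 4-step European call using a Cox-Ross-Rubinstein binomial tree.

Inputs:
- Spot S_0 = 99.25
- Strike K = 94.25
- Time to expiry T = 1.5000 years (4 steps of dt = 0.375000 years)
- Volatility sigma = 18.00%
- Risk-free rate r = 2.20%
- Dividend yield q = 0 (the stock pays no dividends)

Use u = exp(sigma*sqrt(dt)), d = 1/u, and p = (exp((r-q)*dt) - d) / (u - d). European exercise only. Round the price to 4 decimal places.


dt = T/N = 0.375000
u = exp(sigma*sqrt(dt)) = 1.116532; d = 1/u = 0.895631
p = (exp((r-q)*dt) - d) / (u - d) = 0.509973
Discount per step: exp(-r*dt) = 0.991784
Stock lattice S(k, i) with i counting down-moves:
  k=0: S(0,0) = 99.2500
  k=1: S(1,0) = 110.8158; S(1,1) = 88.8914
  k=2: S(2,0) = 123.7293; S(2,1) = 99.2500; S(2,2) = 79.6138
  k=3: S(3,0) = 138.1476; S(3,1) = 110.8158; S(3,2) = 88.8914; S(3,3) = 71.3046
  k=4: S(4,0) = 154.2462; S(4,1) = 123.7293; S(4,2) = 99.2500; S(4,3) = 79.6138; S(4,4) = 63.8626
Terminal payoffs V(N, i) = max(S_T - K, 0):
  V(4,0) = 59.996207; V(4,1) = 29.479285; V(4,2) = 5.000000; V(4,3) = 0.000000; V(4,4) = 0.000000
Backward induction: V(k, i) = exp(-r*dt) * [p * V(k+1, i) + (1-p) * V(k+1, i+1)].
  V(3,0) = exp(-r*dt) * [p*59.996207 + (1-p)*29.479285] = 44.672013
  V(3,1) = exp(-r*dt) * [p*29.479285 + (1-p)*5.000000] = 17.340119
  V(3,2) = exp(-r*dt) * [p*5.000000 + (1-p)*0.000000] = 2.528914
  V(3,3) = exp(-r*dt) * [p*0.000000 + (1-p)*0.000000] = 0.000000
  V(2,0) = exp(-r*dt) * [p*44.672013 + (1-p)*17.340119] = 31.021651
  V(2,1) = exp(-r*dt) * [p*17.340119 + (1-p)*2.528914] = 9.999387
  V(2,2) = exp(-r*dt) * [p*2.528914 + (1-p)*0.000000] = 1.279081
  V(1,0) = exp(-r*dt) * [p*31.021651 + (1-p)*9.999387] = 20.549929
  V(1,1) = exp(-r*dt) * [p*9.999387 + (1-p)*1.279081] = 5.679152
  V(0,0) = exp(-r*dt) * [p*20.549929 + (1-p)*5.679152] = 13.153874

Answer: Price = V(0,0) = 13.1539


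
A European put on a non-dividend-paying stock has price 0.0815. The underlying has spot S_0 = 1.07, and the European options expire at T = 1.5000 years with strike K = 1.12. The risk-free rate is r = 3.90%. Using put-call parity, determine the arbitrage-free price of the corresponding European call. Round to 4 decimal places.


Put-call parity: C - P = S_0 * exp(-qT) - K * exp(-rT).
S_0 * exp(-qT) = 1.0700 * 1.00000000 = 1.07000000
K * exp(-rT) = 1.1200 * 0.94317824 = 1.05635963
C = P + S*exp(-qT) - K*exp(-rT)
C = 0.0815 + 1.07000000 - 1.05635963 = 0.0951

Answer: Call price = 0.0951


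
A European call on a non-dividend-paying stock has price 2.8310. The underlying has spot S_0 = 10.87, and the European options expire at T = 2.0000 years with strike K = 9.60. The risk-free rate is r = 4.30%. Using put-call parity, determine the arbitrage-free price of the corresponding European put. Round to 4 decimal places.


Answer: Put price = 0.7699

Derivation:
Put-call parity: C - P = S_0 * exp(-qT) - K * exp(-rT).
S_0 * exp(-qT) = 10.8700 * 1.00000000 = 10.87000000
K * exp(-rT) = 9.6000 * 0.91759423 = 8.80890462
P = C - S*exp(-qT) + K*exp(-rT)
P = 2.8310 - 10.87000000 + 8.80890462 = 0.7699


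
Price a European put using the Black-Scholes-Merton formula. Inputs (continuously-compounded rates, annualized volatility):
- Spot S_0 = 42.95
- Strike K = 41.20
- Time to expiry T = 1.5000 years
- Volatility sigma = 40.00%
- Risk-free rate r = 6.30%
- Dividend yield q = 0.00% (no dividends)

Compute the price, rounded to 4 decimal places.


Answer: Price = 5.3416

Derivation:
d1 = (ln(S/K) + (r - q + 0.5*sigma^2) * T) / (sigma * sqrt(T)) = 0.52275865
d2 = d1 - sigma * sqrt(T) = 0.03286071
exp(-rT) = 0.90982773; exp(-qT) = 1.00000000
P = K * exp(-rT) * N(-d2) - S_0 * exp(-qT) * N(-d1)
N(-d1) = 0.30057111; N(-d2) = 0.48689283
P = 41.2000 * 0.90982773 * 0.48689283 - 42.9500 * 1.00000000 * 0.30057111 = 5.3416
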